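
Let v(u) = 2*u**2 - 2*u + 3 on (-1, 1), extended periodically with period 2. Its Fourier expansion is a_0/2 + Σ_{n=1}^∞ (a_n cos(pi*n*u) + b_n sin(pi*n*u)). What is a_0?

22/3

a_0 = ∫_{-1}^{1} v(u) du = 22/3.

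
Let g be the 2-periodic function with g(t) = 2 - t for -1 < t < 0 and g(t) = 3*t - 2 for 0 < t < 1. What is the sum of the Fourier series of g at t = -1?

2

At t = -1 the one-sided limits are g(-1^-) = 1 and g(-1^+) = 3.
By Dirichlet's theorem the series converges to their average, [(1) + (3)]/2 = 2.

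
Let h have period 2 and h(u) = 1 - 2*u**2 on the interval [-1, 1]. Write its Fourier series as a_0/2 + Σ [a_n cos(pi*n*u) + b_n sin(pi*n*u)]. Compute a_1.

a_1 = ∫_{-1}^{1} h(u) cos(pi*u) du.
h is even and cos(pi*u) is even, so the integrand is even and a_1 = 2 ∫_0^{1} h(u) cos(pi*u) du.
Integrating by parts twice (tabular method), an antiderivative of (1 - 2*u**2) cos(pi*u) is -2*u**2*sin(pi*u)/pi - 4*u*cos(pi*u)/pi**2 + 4*sin(pi*u)/pi**3 + sin(pi*u)/pi; evaluating from 0 to 1: ∫_{0}^{1} (1 - 2*u**2) cos(pi*u) du = (4/pi**2) - (0) = 4/pi**2.
Hence a_1 = 2·(4/pi**2) = 8/pi**2.

8/pi**2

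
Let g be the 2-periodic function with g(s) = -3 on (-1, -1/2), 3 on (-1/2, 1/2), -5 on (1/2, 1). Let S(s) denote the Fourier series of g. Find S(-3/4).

g is continuous at s = -3/4 with value -3, so the series converges to -3 there.

-3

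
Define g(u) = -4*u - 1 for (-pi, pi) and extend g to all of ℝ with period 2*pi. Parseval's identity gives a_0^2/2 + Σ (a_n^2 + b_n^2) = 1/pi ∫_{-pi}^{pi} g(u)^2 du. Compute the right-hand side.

1/pi ∫_{-pi}^{pi} g(u)^2 du = 1/pi · (2*pi + 32*pi**3/3) = 2 + 32*pi**2/3.

2 + 32*pi**2/3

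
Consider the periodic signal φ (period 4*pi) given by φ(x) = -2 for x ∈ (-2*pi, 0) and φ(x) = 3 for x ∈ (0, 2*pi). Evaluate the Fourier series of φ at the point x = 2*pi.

x = 2*pi differs from x = -2*pi by 1 full period(s), and the series is 4*pi-periodic.
At x = -2*pi the one-sided limits are φ(-2*pi^-) = 3 and φ(-2*pi^+) = -2.
By Dirichlet's theorem the series converges to their average, [(3) + (-2)]/2 = 1/2.

1/2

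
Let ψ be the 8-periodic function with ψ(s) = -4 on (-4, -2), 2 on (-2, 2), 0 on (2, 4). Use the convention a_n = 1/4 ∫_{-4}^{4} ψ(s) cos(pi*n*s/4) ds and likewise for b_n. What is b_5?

b_5 = 1/4 ∫_{-4}^{4} ψ(s) sin(5*pi*s/4) ds.
Split the integral at the breakpoints.
Directly, an antiderivative of (-4) sin(5*pi*s/4) is 16*cos(5*pi*s/4)/(5*pi); evaluating from -4 to -2: ∫_{-4}^{-2} (-4) sin(5*pi*s/4) ds = (0) - (-16/(5*pi)) = 16/(5*pi).
Directly, an antiderivative of (2) sin(5*pi*s/4) is -8*cos(5*pi*s/4)/(5*pi); evaluating from -2 to 2: ∫_{-2}^{2} (2) sin(5*pi*s/4) ds = (0) - (0) = 0.
∫_{2}^{4} (0) sin(5*pi*s/4) ds = 0.
Summing the pieces and multiplying by (1/4) gives b_5 = 4/(5*pi).

4/(5*pi)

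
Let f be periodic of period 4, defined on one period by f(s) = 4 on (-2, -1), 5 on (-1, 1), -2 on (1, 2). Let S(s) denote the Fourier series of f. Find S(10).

s = 10 differs from s = 2 by 2 full period(s), and the series is 4-periodic.
At s = 2 the one-sided limits are f(2^-) = -2 and f(2^+) = 4.
By Dirichlet's theorem the series converges to their average, [(-2) + (4)]/2 = 1.

1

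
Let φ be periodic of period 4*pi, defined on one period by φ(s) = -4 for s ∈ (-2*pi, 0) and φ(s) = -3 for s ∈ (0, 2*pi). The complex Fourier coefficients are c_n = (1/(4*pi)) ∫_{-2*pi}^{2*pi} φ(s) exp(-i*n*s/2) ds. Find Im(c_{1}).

-1/pi

Since φ is real-valued, Im(c_{1}) = -(1/(4*pi)) ∫_{-2*pi}^{2*pi} φ(s) sin(s/2) ds = -b_{1}/2.
Split the integral at the breakpoints.
Directly, an antiderivative of (-4) sin(s/2) is 8*cos(s/2); evaluating from -2*pi to 0: ∫_{-2*pi}^{0} (-4) sin(s/2) ds = (8) - (-8) = 16.
Directly, an antiderivative of (-3) sin(s/2) is 6*cos(s/2); evaluating from 0 to 2*pi: ∫_{0}^{2*pi} (-3) sin(s/2) ds = (-6) - (6) = -12.
So ∫_{-2*pi}^{2*pi} φ(s) sin(s/2) ds = 4.
Hence Im(c_{1}) = (-1/(4*pi))·(4) = -1/pi.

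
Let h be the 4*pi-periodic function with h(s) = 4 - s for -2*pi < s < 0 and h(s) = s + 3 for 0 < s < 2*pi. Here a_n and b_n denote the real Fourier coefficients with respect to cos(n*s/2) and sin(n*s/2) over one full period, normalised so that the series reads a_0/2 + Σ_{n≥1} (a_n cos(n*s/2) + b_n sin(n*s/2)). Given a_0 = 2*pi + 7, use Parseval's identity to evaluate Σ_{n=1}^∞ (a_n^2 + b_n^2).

1/2 + 2*pi**2/3

Parseval: a_0^2/2 + Σ_{n≥1} (a_n^2+b_n^2) = (1/(2*pi)) ∫_{-2*pi}^{2*pi} h(s)^2 ds = 25 + 8*pi**2/3 + 14*pi.
Subtract a_0^2/2 = (2*pi + 7)**2/2: Σ (a_n^2+b_n^2) = 1/2 + 2*pi**2/3.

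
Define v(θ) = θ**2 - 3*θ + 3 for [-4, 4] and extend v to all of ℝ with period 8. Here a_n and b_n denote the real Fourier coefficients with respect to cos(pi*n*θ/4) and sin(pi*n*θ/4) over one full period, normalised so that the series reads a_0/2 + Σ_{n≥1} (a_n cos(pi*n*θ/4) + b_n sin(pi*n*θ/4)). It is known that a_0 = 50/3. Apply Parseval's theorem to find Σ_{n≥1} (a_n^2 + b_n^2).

6368/45

Parseval: a_0^2/2 + Σ_{n≥1} (a_n^2+b_n^2) = 1/4 ∫_{-4}^{4} v(θ)^2 dθ = 1402/5.
Subtract a_0^2/2 = 1250/9: Σ (a_n^2+b_n^2) = 6368/45.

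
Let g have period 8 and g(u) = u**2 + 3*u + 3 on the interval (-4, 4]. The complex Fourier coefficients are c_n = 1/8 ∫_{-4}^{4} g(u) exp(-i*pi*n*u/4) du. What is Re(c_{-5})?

Since g is real-valued, Re(c_{-5}) = 1/8 ∫_{-4}^{4} g(u) cos(-5*pi*u/4) du = a_{5}/2.
Integrating by parts twice (tabular method), an antiderivative of (u**2 + 3*u + 3) cos(-5*pi*u/4) is 4*u**2*sin(5*pi*u/4)/(5*pi) + 12*u*sin(5*pi*u/4)/(5*pi) + 32*u*cos(5*pi*u/4)/(25*pi**2) - 128*sin(5*pi*u/4)/(125*pi**3) + 12*sin(5*pi*u/4)/(5*pi) + 48*cos(5*pi*u/4)/(25*pi**2); evaluating from -4 to 4: ∫_{-4}^{4} (u**2 + 3*u + 3) cos(-5*pi*u/4) du = (-176/(25*pi**2)) - (16/(5*pi**2)) = -256/(25*pi**2).
Hence Re(c_{-5}) = (1/8)·(-256/(25*pi**2)) = -32/(25*pi**2).

-32/(25*pi**2)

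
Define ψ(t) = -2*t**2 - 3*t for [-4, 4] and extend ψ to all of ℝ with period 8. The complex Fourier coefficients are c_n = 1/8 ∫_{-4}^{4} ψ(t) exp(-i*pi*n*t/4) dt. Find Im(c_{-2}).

Since ψ is real-valued, Im(c_{-2}) = -1/8 ∫_{-4}^{4} ψ(t) sin(-pi*t/2) dt = b_{2}/2.
Integrating by parts twice (tabular method), an antiderivative of (-2*t**2 - 3*t) sin(-pi*t/2) is -4*t**2*cos(pi*t/2)/pi + 16*t*sin(pi*t/2)/pi**2 - 6*t*cos(pi*t/2)/pi + 12*sin(pi*t/2)/pi**2 + 32*cos(pi*t/2)/pi**3; evaluating from -4 to 4: ∫_{-4}^{4} (-2*t**2 - 3*t) sin(-pi*t/2) dt = (-88/pi + 32/pi**3) - (-40/pi + 32/pi**3) = -48/pi.
Hence Im(c_{-2}) = (-1/8)·(-48/pi) = 6/pi.

6/pi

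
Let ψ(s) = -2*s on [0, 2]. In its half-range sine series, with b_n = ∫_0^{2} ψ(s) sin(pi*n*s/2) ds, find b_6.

4/(3*pi)

b_6 = ∫_0^{2} (-2*s) sin(3*pi*s) ds.
Integrating by parts (boundary term plus one more integral), an antiderivative of (-2*s) sin(3*pi*s) is 2*s*cos(3*pi*s)/(3*pi) - 2*sin(3*pi*s)/(9*pi**2); evaluating from 0 to 2: ∫_{0}^{2} (-2*s) sin(3*pi*s) ds = (4/(3*pi)) - (0) = 4/(3*pi).
Hence b_6 = 4/(3*pi).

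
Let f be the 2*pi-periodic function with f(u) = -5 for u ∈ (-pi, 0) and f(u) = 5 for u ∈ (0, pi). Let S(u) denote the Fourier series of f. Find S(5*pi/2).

u = 5*pi/2 differs from u = pi/2 by 1 full period(s), and the series is 2*pi-periodic.
f is continuous at u = pi/2 with value 5, so the series converges to 5 there.

5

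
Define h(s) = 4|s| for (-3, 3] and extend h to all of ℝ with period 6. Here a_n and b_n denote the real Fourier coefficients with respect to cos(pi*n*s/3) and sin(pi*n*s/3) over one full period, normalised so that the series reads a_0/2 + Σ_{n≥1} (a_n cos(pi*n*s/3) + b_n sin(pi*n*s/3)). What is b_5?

0

b_5 = 1/3 ∫_{-3}^{3} h(s) sin(5*pi*s/3) ds.
h is even and sin(5*pi*s/3) is odd, so the integrand is odd over a symmetric interval and the integral vanishes.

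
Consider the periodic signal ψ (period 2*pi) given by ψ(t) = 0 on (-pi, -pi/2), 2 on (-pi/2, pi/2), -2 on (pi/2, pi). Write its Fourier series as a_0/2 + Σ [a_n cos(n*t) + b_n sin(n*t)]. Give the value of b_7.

-2/(7*pi)

b_7 = 1/pi ∫_{-pi}^{pi} ψ(t) sin(7*t) dt.
Split the integral at the breakpoints.
∫_{-pi}^{-pi/2} (0) sin(7*t) dt = 0.
Directly, an antiderivative of (2) sin(7*t) is -2*cos(7*t)/7; evaluating from -pi/2 to pi/2: ∫_{-pi/2}^{pi/2} (2) sin(7*t) dt = (0) - (0) = 0.
Directly, an antiderivative of (-2) sin(7*t) is 2*cos(7*t)/7; evaluating from pi/2 to pi: ∫_{pi/2}^{pi} (-2) sin(7*t) dt = (-2/7) - (0) = -2/7.
Summing the pieces and multiplying by (1/pi) gives b_7 = -2/(7*pi).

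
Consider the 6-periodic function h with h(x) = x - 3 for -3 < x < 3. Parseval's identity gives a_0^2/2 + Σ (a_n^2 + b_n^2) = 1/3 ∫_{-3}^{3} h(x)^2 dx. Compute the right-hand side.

1/3 ∫_{-3}^{3} h(x)^2 dx = 1/3 · (72) = 24.

24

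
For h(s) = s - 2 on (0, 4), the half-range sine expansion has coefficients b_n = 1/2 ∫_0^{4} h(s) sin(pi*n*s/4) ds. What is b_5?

0

b_5 = 1/2 ∫_0^{4} (s - 2) sin(5*pi*s/4) ds.
Integrating by parts (boundary term plus one more integral), an antiderivative of (s - 2) sin(5*pi*s/4) is -4*s*cos(5*pi*s/4)/(5*pi) + 16*sin(5*pi*s/4)/(25*pi**2) + 8*cos(5*pi*s/4)/(5*pi); evaluating from 0 to 4: ∫_{0}^{4} (s - 2) sin(5*pi*s/4) ds = (8/(5*pi)) - (8/(5*pi)) = 0.
Hence b_5 = (1/2)·(0) = 0.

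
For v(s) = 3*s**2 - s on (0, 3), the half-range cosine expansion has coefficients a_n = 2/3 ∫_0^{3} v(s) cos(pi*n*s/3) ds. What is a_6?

3/pi**2

a_6 = 2/3 ∫_0^{3} (3*s**2 - s) cos(2*pi*s) ds.
Integrating by parts twice (tabular method), an antiderivative of (3*s**2 - s) cos(2*pi*s) is 3*s**2*sin(2*pi*s)/(2*pi) - s*sin(2*pi*s)/(2*pi) + 3*s*cos(2*pi*s)/(2*pi**2) - 3*sin(2*pi*s)/(4*pi**3) - cos(2*pi*s)/(4*pi**2); evaluating from 0 to 3: ∫_{0}^{3} (3*s**2 - s) cos(2*pi*s) ds = (17/(4*pi**2)) - (-1/(4*pi**2)) = 9/(2*pi**2).
Hence a_6 = (2/3)·(9/(2*pi**2)) = 3/pi**2.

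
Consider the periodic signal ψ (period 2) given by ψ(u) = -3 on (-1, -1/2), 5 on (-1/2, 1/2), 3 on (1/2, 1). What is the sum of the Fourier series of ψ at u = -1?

u = -1 differs from u = 1 by -1 full period(s), and the series is 2-periodic.
At u = 1 the one-sided limits are ψ(1^-) = 3 and ψ(1^+) = -3.
By Dirichlet's theorem the series converges to their average, [(3) + (-3)]/2 = 0.

0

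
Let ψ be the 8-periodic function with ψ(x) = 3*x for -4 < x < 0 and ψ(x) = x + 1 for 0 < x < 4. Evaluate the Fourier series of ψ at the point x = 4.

-7/2

At x = 4 the one-sided limits are ψ(4^-) = 5 and ψ(4^+) = -12.
By Dirichlet's theorem the series converges to their average, [(5) + (-12)]/2 = -7/2.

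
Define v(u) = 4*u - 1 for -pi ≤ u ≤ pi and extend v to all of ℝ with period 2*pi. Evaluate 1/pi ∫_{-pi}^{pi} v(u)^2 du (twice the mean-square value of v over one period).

1/pi ∫_{-pi}^{pi} v(u)^2 du = 1/pi · (2*pi + 32*pi**3/3) = 2 + 32*pi**2/3.

2 + 32*pi**2/3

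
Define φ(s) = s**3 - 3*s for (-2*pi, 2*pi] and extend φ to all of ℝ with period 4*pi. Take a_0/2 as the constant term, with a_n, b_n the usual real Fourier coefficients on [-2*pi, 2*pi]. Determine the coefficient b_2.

b_2 = (1/(2*pi)) ∫_{-2*pi}^{2*pi} φ(s) sin(s) ds.
φ is odd and sin(s) is odd, so the integrand is even and b_2 = 1/pi ∫_0^{2*pi} φ(s) sin(s) ds.
Integrating by parts three times (tabular method), an antiderivative of (s**3 - 3*s) sin(s) is -s**3*cos(s) + 3*s**2*sin(s) + 9*s*cos(s) - 9*sin(s); evaluating from 0 to 2*pi: ∫_{0}^{2*pi} (s**3 - 3*s) sin(s) ds = (-8*pi**3 + 18*pi) - (0) = -8*pi**3 + 18*pi.
Hence b_2 = (1/pi)·(-8*pi**3 + 18*pi) = 18 - 8*pi**2.

18 - 8*pi**2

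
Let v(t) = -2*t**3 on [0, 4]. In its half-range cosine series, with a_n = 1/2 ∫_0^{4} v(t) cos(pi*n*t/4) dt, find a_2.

a_2 = 1/2 ∫_0^{4} (-2*t**3) cos(pi*t/2) dt.
Integrating by parts three times (tabular method), an antiderivative of (-2*t**3) cos(pi*t/2) is -4*t**3*sin(pi*t/2)/pi - 24*t**2*cos(pi*t/2)/pi**2 + 96*t*sin(pi*t/2)/pi**3 + 192*cos(pi*t/2)/pi**4; evaluating from 0 to 4: ∫_{0}^{4} (-2*t**3) cos(pi*t/2) dt = (192*(1 - 2*pi**2)/pi**4) - (192/pi**4) = -384/pi**2.
Hence a_2 = (1/2)·(-384/pi**2) = -192/pi**2.

-192/pi**2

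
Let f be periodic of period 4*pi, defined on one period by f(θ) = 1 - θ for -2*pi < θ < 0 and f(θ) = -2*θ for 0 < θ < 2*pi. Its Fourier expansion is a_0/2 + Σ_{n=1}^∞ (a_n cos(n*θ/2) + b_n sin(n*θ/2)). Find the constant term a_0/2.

a_0 = (1/(2*pi)) ∫_{-2*pi}^{2*pi} f(θ) dθ = (1/(2*pi)) · (2*pi*(1 - pi)) = 1 - pi.
So the constant term a_0/2 = 1/2 - pi/2.

1/2 - pi/2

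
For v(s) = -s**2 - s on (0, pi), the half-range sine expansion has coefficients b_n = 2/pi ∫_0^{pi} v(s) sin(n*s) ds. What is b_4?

b_4 = 2/pi ∫_0^{pi} (-s**2 - s) sin(4*s) ds.
Integrating by parts twice (tabular method), an antiderivative of (-s**2 - s) sin(4*s) is s**2*cos(4*s)/4 - s*sin(4*s)/8 + s*cos(4*s)/4 - sin(4*s)/16 - cos(4*s)/32; evaluating from 0 to pi: ∫_{0}^{pi} (-s**2 - s) sin(4*s) ds = (-1/32 + pi/4 + pi**2/4) - (-1/32) = pi*(1 + pi)/4.
Hence b_4 = (2/pi)·(pi*(1 + pi)/4) = 1/2 + pi/2.

1/2 + pi/2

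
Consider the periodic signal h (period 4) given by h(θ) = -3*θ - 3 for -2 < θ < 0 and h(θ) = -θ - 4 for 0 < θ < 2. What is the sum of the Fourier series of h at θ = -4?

-7/2

θ = -4 differs from θ = 0 by -1 full period(s), and the series is 4-periodic.
At θ = 0 the one-sided limits are h(0^-) = -3 and h(0^+) = -4.
By Dirichlet's theorem the series converges to their average, [(-3) + (-4)]/2 = -7/2.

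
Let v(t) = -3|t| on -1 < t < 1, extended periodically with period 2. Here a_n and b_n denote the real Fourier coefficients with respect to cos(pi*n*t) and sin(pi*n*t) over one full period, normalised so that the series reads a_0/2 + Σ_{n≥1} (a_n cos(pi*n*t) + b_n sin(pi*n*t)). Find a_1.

12/pi**2

a_1 = ∫_{-1}^{1} v(t) cos(pi*t) dt.
v is even and cos(pi*t) is even, so the integrand is even and a_1 = 2 ∫_0^{1} v(t) cos(pi*t) dt.
Integrating by parts (boundary term plus one more integral), an antiderivative of (-3*t) cos(pi*t) is -3*t*sin(pi*t)/pi - 3*cos(pi*t)/pi**2; evaluating from 0 to 1: ∫_{0}^{1} (-3*t) cos(pi*t) dt = (3/pi**2) - (-3/pi**2) = 6/pi**2.
Hence a_1 = 2·(6/pi**2) = 12/pi**2.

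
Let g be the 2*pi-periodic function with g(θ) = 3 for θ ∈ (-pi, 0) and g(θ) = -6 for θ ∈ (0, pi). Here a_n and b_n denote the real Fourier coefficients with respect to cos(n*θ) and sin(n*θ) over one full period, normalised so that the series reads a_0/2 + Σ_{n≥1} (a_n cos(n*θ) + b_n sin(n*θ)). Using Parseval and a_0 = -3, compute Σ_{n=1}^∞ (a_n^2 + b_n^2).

81/2

Parseval: a_0^2/2 + Σ_{n≥1} (a_n^2+b_n^2) = 1/pi ∫_{-pi}^{pi} g(θ)^2 dθ = 45.
Subtract a_0^2/2 = 9/2: Σ (a_n^2+b_n^2) = 81/2.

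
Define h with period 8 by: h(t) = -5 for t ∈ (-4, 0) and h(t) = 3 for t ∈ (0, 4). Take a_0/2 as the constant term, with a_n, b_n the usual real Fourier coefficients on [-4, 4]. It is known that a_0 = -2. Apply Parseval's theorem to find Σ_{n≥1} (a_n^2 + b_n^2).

32

Parseval: a_0^2/2 + Σ_{n≥1} (a_n^2+b_n^2) = 1/4 ∫_{-4}^{4} h(t)^2 dt = 34.
Subtract a_0^2/2 = 2: Σ (a_n^2+b_n^2) = 32.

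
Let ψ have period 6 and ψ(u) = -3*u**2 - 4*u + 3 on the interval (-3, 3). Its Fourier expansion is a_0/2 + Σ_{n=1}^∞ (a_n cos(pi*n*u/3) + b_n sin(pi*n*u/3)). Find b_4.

6/pi

b_4 = 1/3 ∫_{-3}^{3} ψ(u) sin(4*pi*u/3) du.
Integrating by parts twice (tabular method), an antiderivative of (-3*u**2 - 4*u + 3) sin(4*pi*u/3) is 9*u**2*cos(4*pi*u/3)/(4*pi) - 27*u*sin(4*pi*u/3)/(8*pi**2) + 3*u*cos(4*pi*u/3)/pi - 9*sin(4*pi*u/3)/(4*pi**2) - 9*cos(4*pi*u/3)/(4*pi) - 81*cos(4*pi*u/3)/(32*pi**3); evaluating from -3 to 3: ∫_{-3}^{3} (-3*u**2 - 4*u + 3) sin(4*pi*u/3) du = (-81/(32*pi**3) + 27/pi) - (-81/(32*pi**3) + 9/pi) = 18/pi.
Hence b_4 = (1/3)·(18/pi) = 6/pi.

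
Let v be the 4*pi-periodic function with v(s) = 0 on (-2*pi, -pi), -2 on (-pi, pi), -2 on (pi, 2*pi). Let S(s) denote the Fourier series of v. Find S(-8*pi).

-2

s = -8*pi differs from s = 0 by -2 full period(s), and the series is 4*pi-periodic.
v is continuous at s = 0 with value -2, so the series converges to -2 there.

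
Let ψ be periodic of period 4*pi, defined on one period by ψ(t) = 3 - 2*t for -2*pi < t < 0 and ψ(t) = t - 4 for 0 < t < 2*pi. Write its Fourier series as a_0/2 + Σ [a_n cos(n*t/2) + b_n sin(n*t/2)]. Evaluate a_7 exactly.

a_7 = (1/(2*pi)) ∫_{-2*pi}^{2*pi} ψ(t) cos(7*t/2) dt.
Split the integral at the breakpoints.
Integrating by parts (boundary term plus one more integral), an antiderivative of (3 - 2*t) cos(7*t/2) is -4*t*sin(7*t/2)/7 + 6*sin(7*t/2)/7 - 8*cos(7*t/2)/49; evaluating from -2*pi to 0: ∫_{-2*pi}^{0} (3 - 2*t) cos(7*t/2) dt = (-8/49) - (8/49) = -16/49.
Integrating by parts (boundary term plus one more integral), an antiderivative of (t - 4) cos(7*t/2) is 2*t*sin(7*t/2)/7 - 8*sin(7*t/2)/7 + 4*cos(7*t/2)/49; evaluating from 0 to 2*pi: ∫_{0}^{2*pi} (t - 4) cos(7*t/2) dt = (-4/49) - (4/49) = -8/49.
Summing the pieces and multiplying by (1/(2*pi)) gives a_7 = -12/(49*pi).

-12/(49*pi)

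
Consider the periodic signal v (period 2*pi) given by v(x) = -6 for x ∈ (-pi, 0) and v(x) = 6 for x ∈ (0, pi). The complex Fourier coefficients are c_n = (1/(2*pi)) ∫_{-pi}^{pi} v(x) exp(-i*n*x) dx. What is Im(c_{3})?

Since v is real-valued, Im(c_{3}) = -(1/(2*pi)) ∫_{-pi}^{pi} v(x) sin(3*x) dx = -b_{3}/2.
v is odd and sin(3*x) is odd, so the integrand is even: ∫_{-pi}^{pi} v(x) sin(3*x) dx = 2∫_0^{pi} v(x) sin(3*x) dx.
Directly, an antiderivative of (6) sin(3*x) is -2*cos(3*x); evaluating from 0 to pi: ∫_{0}^{pi} (6) sin(3*x) dx = (2) - (-2) = 4.
So ∫_{-pi}^{pi} v(x) sin(3*x) dx = 8.
Hence Im(c_{3}) = (-1/(2*pi))·(8) = -4/pi.

-4/pi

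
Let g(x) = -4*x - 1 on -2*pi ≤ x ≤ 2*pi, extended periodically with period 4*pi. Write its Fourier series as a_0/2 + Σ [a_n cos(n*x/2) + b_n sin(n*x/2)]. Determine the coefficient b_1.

-16

b_1 = (1/(2*pi)) ∫_{-2*pi}^{2*pi} g(x) sin(x/2) dx.
Integrating by parts (boundary term plus one more integral), an antiderivative of (-4*x - 1) sin(x/2) is 8*x*cos(x/2) - 16*sin(x/2) + 2*cos(x/2); evaluating from -2*pi to 2*pi: ∫_{-2*pi}^{2*pi} (-4*x - 1) sin(x/2) dx = (-16*pi - 2) - (-2 + 16*pi) = -32*pi.
Hence b_1 = (1/(2*pi))·(-32*pi) = -16.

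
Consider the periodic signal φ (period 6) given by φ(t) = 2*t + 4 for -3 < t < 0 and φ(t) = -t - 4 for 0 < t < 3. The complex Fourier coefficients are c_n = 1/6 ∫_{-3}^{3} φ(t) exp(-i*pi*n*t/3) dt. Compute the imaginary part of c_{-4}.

-3/(8*pi)

Since φ is real-valued, Im(c_{-4}) = -1/6 ∫_{-3}^{3} φ(t) sin(-4*pi*t/3) dt = b_{4}/2.
Split the integral at the breakpoints.
Integrating by parts (boundary term plus one more integral), an antiderivative of (2*t + 4) sin(-4*pi*t/3) is 3*t*cos(4*pi*t/3)/(2*pi) - 9*sin(4*pi*t/3)/(8*pi**2) + 3*cos(4*pi*t/3)/pi; evaluating from -3 to 0: ∫_{-3}^{0} (2*t + 4) sin(-4*pi*t/3) dt = (3/pi) - (-3/(2*pi)) = 9/(2*pi).
Integrating by parts (boundary term plus one more integral), an antiderivative of (-t - 4) sin(-4*pi*t/3) is -3*t*cos(4*pi*t/3)/(4*pi) + 9*sin(4*pi*t/3)/(16*pi**2) - 3*cos(4*pi*t/3)/pi; evaluating from 0 to 3: ∫_{0}^{3} (-t - 4) sin(-4*pi*t/3) dt = (-21/(4*pi)) - (-3/pi) = -9/(4*pi).
So ∫_{-3}^{3} φ(t) sin(-4*pi*t/3) dt = 9/(4*pi).
Hence Im(c_{-4}) = (-1/6)·(9/(4*pi)) = -3/(8*pi).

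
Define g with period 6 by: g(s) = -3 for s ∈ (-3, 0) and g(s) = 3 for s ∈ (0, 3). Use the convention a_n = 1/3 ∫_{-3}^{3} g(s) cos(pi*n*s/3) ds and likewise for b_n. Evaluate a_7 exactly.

0

a_7 = 1/3 ∫_{-3}^{3} g(s) cos(7*pi*s/3) ds.
g is odd and cos(7*pi*s/3) is even, so the integrand is odd over a symmetric interval and the integral vanishes.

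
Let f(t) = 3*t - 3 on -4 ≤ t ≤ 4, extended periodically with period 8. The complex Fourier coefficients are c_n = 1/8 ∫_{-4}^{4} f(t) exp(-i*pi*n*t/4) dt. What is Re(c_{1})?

0

Since f is real-valued, Re(c_{1}) = 1/8 ∫_{-4}^{4} f(t) cos(pi*t/4) dt = a_{1}/2.
Integrating by parts (boundary term plus one more integral), an antiderivative of (3*t - 3) cos(pi*t/4) is 12*t*sin(pi*t/4)/pi - 12*sin(pi*t/4)/pi + 48*cos(pi*t/4)/pi**2; evaluating from -4 to 4: ∫_{-4}^{4} (3*t - 3) cos(pi*t/4) dt = (-48/pi**2) - (-48/pi**2) = 0.
Hence Re(c_{1}) = (1/8)·(0) = 0.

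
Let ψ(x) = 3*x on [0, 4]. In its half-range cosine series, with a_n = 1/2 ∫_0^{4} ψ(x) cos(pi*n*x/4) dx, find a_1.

-48/pi**2

a_1 = 1/2 ∫_0^{4} (3*x) cos(pi*x/4) dx.
Integrating by parts (boundary term plus one more integral), an antiderivative of (3*x) cos(pi*x/4) is 12*x*sin(pi*x/4)/pi + 48*cos(pi*x/4)/pi**2; evaluating from 0 to 4: ∫_{0}^{4} (3*x) cos(pi*x/4) dx = (-48/pi**2) - (48/pi**2) = -96/pi**2.
Hence a_1 = (1/2)·(-96/pi**2) = -48/pi**2.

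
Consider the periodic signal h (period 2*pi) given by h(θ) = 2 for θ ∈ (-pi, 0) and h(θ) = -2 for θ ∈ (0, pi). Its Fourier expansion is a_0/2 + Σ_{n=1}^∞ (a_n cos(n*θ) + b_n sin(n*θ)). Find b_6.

0

b_6 = 1/pi ∫_{-pi}^{pi} h(θ) sin(6*θ) dθ.
h is odd and sin(6*θ) is odd, so the integrand is even and b_6 = 2/pi ∫_0^{pi} h(θ) sin(6*θ) dθ.
Directly, an antiderivative of (-2) sin(6*θ) is cos(6*θ)/3; evaluating from 0 to pi: ∫_{0}^{pi} (-2) sin(6*θ) dθ = (1/3) - (1/3) = 0.
Hence b_6 = (2/pi)·(0) = 0.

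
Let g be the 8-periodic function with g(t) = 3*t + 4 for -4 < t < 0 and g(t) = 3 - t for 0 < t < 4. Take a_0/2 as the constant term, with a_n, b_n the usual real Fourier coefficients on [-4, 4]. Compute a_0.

a_0 = 1/4 ∫_{-4}^{4} g(t) dt = 1/4 · (-4) = -1.

-1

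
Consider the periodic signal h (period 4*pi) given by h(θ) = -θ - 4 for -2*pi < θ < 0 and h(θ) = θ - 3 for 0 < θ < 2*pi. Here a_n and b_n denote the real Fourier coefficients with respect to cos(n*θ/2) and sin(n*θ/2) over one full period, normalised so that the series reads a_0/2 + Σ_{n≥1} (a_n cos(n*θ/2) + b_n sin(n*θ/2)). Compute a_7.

a_7 = (1/(2*pi)) ∫_{-2*pi}^{2*pi} h(θ) cos(7*θ/2) dθ.
Split the integral at the breakpoints.
Integrating by parts (boundary term plus one more integral), an antiderivative of (-θ - 4) cos(7*θ/2) is -2*θ*sin(7*θ/2)/7 - 8*sin(7*θ/2)/7 - 4*cos(7*θ/2)/49; evaluating from -2*pi to 0: ∫_{-2*pi}^{0} (-θ - 4) cos(7*θ/2) dθ = (-4/49) - (4/49) = -8/49.
Integrating by parts (boundary term plus one more integral), an antiderivative of (θ - 3) cos(7*θ/2) is 2*θ*sin(7*θ/2)/7 - 6*sin(7*θ/2)/7 + 4*cos(7*θ/2)/49; evaluating from 0 to 2*pi: ∫_{0}^{2*pi} (θ - 3) cos(7*θ/2) dθ = (-4/49) - (4/49) = -8/49.
Summing the pieces and multiplying by (1/(2*pi)) gives a_7 = -8/(49*pi).

-8/(49*pi)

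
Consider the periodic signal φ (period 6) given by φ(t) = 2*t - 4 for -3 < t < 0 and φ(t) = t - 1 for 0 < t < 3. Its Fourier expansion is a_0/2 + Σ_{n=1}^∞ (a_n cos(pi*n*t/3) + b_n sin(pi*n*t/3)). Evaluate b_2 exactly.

-9/(2*pi)

b_2 = 1/3 ∫_{-3}^{3} φ(t) sin(2*pi*t/3) dt.
Split the integral at the breakpoints.
Integrating by parts (boundary term plus one more integral), an antiderivative of (2*t - 4) sin(2*pi*t/3) is -3*t*cos(2*pi*t/3)/pi + 9*sin(2*pi*t/3)/(2*pi**2) + 6*cos(2*pi*t/3)/pi; evaluating from -3 to 0: ∫_{-3}^{0} (2*t - 4) sin(2*pi*t/3) dt = (6/pi) - (15/pi) = -9/pi.
Integrating by parts (boundary term plus one more integral), an antiderivative of (t - 1) sin(2*pi*t/3) is -3*t*cos(2*pi*t/3)/(2*pi) + 9*sin(2*pi*t/3)/(4*pi**2) + 3*cos(2*pi*t/3)/(2*pi); evaluating from 0 to 3: ∫_{0}^{3} (t - 1) sin(2*pi*t/3) dt = (-3/pi) - (3/(2*pi)) = -9/(2*pi).
Summing the pieces and multiplying by (1/3) gives b_2 = -9/(2*pi).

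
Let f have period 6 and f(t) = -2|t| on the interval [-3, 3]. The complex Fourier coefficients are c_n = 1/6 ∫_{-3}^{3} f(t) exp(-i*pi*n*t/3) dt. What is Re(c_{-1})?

Since f is real-valued, Re(c_{-1}) = 1/6 ∫_{-3}^{3} f(t) cos(-pi*t/3) dt = a_{1}/2.
f is even and cos(-pi*t/3) is even, so the integrand is even: ∫_{-3}^{3} f(t) cos(-pi*t/3) dt = 2∫_0^{3} f(t) cos(-pi*t/3) dt.
Integrating by parts (boundary term plus one more integral), an antiderivative of (-2*t) cos(-pi*t/3) is -6*t*sin(pi*t/3)/pi - 18*cos(pi*t/3)/pi**2; evaluating from 0 to 3: ∫_{0}^{3} (-2*t) cos(-pi*t/3) dt = (18/pi**2) - (-18/pi**2) = 36/pi**2.
So ∫_{-3}^{3} f(t) cos(-pi*t/3) dt = 72/pi**2.
Hence Re(c_{-1}) = (1/6)·(72/pi**2) = 12/pi**2.

12/pi**2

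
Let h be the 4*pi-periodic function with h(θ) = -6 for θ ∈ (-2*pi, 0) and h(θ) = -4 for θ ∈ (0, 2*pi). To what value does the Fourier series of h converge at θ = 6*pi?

-5

θ = 6*pi differs from θ = -2*pi by 2 full period(s), and the series is 4*pi-periodic.
At θ = -2*pi the one-sided limits are h(-2*pi^-) = -4 and h(-2*pi^+) = -6.
By Dirichlet's theorem the series converges to their average, [(-4) + (-6)]/2 = -5.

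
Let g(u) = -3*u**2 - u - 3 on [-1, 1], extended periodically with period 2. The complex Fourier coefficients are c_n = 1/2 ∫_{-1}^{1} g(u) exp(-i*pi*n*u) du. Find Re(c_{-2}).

Since g is real-valued, Re(c_{-2}) = 1/2 ∫_{-1}^{1} g(u) cos(-2*pi*u) du = a_{2}/2.
Integrating by parts twice (tabular method), an antiderivative of (-3*u**2 - u - 3) cos(-2*pi*u) is -3*u**2*sin(2*pi*u)/(2*pi) - u*sin(2*pi*u)/(2*pi) - 3*u*cos(2*pi*u)/(2*pi**2) - 3*sin(2*pi*u)/(2*pi) + 3*sin(2*pi*u)/(4*pi**3) - cos(2*pi*u)/(4*pi**2); evaluating from -1 to 1: ∫_{-1}^{1} (-3*u**2 - u - 3) cos(-2*pi*u) du = (-7/(4*pi**2)) - (5/(4*pi**2)) = -3/pi**2.
Hence Re(c_{-2}) = (1/2)·(-3/pi**2) = -3/(2*pi**2).

-3/(2*pi**2)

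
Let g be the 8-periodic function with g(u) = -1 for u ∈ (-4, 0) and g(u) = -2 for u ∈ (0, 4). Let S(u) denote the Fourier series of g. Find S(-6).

u = -6 differs from u = 2 by -1 full period(s), and the series is 8-periodic.
g is continuous at u = 2 with value -2, so the series converges to -2 there.

-2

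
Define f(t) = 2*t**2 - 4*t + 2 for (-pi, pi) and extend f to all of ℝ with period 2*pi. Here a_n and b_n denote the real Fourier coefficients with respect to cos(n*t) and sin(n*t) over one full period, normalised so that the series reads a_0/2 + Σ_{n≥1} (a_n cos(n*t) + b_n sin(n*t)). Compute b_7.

-8/7

b_7 = 1/pi ∫_{-pi}^{pi} f(t) sin(7*t) dt.
Integrating by parts twice (tabular method), an antiderivative of (2*t**2 - 4*t + 2) sin(7*t) is -2*t**2*cos(7*t)/7 + 4*t*sin(7*t)/49 + 4*t*cos(7*t)/7 - 4*sin(7*t)/49 - 94*cos(7*t)/343; evaluating from -pi to pi: ∫_{-pi}^{pi} (2*t**2 - 4*t + 2) sin(7*t) dt = (-4*pi/7 + 94/343 + 2*pi**2/7) - (94/343 + 4*pi/7 + 2*pi**2/7) = -8*pi/7.
Hence b_7 = (1/pi)·(-8*pi/7) = -8/7.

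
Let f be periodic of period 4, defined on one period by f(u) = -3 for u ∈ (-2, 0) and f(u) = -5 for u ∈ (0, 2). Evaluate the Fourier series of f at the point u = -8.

u = -8 differs from u = 0 by -2 full period(s), and the series is 4-periodic.
At u = 0 the one-sided limits are f(0^-) = -3 and f(0^+) = -5.
By Dirichlet's theorem the series converges to their average, [(-3) + (-5)]/2 = -4.

-4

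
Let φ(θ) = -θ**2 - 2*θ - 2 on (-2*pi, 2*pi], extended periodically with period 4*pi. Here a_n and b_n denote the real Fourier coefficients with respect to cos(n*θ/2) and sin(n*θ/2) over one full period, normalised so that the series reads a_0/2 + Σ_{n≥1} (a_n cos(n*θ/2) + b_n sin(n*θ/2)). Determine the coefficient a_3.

a_3 = (1/(2*pi)) ∫_{-2*pi}^{2*pi} φ(θ) cos(3*θ/2) dθ.
Integrating by parts twice (tabular method), an antiderivative of (-θ**2 - 2*θ - 2) cos(3*θ/2) is -2*θ**2*sin(3*θ/2)/3 - 4*θ*sin(3*θ/2)/3 - 8*θ*cos(3*θ/2)/9 - 20*sin(3*θ/2)/27 - 8*cos(3*θ/2)/9; evaluating from -2*pi to 2*pi: ∫_{-2*pi}^{2*pi} (-θ**2 - 2*θ - 2) cos(3*θ/2) dθ = (8/9 + 16*pi/9) - (8/9 - 16*pi/9) = 32*pi/9.
Hence a_3 = (1/(2*pi))·(32*pi/9) = 16/9.

16/9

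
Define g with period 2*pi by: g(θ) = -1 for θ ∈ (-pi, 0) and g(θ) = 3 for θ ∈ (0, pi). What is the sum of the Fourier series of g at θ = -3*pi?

1

θ = -3*pi differs from θ = pi by -2 full period(s), and the series is 2*pi-periodic.
At θ = pi the one-sided limits are g(pi^-) = 3 and g(pi^+) = -1.
By Dirichlet's theorem the series converges to their average, [(3) + (-1)]/2 = 1.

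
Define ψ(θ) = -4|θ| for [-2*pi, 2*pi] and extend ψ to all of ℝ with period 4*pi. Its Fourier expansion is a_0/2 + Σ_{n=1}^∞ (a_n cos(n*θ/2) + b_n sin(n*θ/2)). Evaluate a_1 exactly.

a_1 = (1/(2*pi)) ∫_{-2*pi}^{2*pi} ψ(θ) cos(θ/2) dθ.
ψ is even and cos(θ/2) is even, so the integrand is even and a_1 = 1/pi ∫_0^{2*pi} ψ(θ) cos(θ/2) dθ.
Integrating by parts (boundary term plus one more integral), an antiderivative of (-4*θ) cos(θ/2) is -8*θ*sin(θ/2) - 16*cos(θ/2); evaluating from 0 to 2*pi: ∫_{0}^{2*pi} (-4*θ) cos(θ/2) dθ = (16) - (-16) = 32.
Hence a_1 = (1/pi)·(32) = 32/pi.

32/pi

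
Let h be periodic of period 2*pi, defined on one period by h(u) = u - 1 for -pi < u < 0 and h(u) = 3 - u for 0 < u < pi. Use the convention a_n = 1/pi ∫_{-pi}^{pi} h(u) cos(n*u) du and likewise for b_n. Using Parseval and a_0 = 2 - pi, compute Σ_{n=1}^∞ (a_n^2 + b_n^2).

Parseval: a_0^2/2 + Σ_{n≥1} (a_n^2+b_n^2) = 1/pi ∫_{-pi}^{pi} h(u)^2 du = -2*pi + 2*pi**2/3 + 10.
Subtract a_0^2/2 = (2 - pi)**2/2: Σ (a_n^2+b_n^2) = pi**2/6 + 8.

pi**2/6 + 8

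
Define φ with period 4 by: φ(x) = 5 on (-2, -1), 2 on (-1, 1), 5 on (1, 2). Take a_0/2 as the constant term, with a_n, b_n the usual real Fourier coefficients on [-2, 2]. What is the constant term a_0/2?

a_0 = 1/2 ∫_{-2}^{2} φ(x) dx = 1/2 · (14) = 7.
So the constant term a_0/2 = 7/2.

7/2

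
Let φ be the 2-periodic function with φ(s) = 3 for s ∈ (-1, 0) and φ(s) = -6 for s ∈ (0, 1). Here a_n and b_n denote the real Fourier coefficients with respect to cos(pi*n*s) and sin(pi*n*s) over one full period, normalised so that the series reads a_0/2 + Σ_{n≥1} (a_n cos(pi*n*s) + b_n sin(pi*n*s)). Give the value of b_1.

b_1 = ∫_{-1}^{1} φ(s) sin(pi*s) ds.
Split the integral at the breakpoints.
Directly, an antiderivative of (3) sin(pi*s) is -3*cos(pi*s)/pi; evaluating from -1 to 0: ∫_{-1}^{0} (3) sin(pi*s) ds = (-3/pi) - (3/pi) = -6/pi.
Directly, an antiderivative of (-6) sin(pi*s) is 6*cos(pi*s)/pi; evaluating from 0 to 1: ∫_{0}^{1} (-6) sin(pi*s) ds = (-6/pi) - (6/pi) = -12/pi.
Summing the pieces gives b_1 = -18/pi.

-18/pi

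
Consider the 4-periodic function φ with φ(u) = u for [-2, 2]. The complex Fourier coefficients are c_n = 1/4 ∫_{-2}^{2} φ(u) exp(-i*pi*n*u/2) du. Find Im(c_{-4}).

Since φ is real-valued, Im(c_{-4}) = -1/4 ∫_{-2}^{2} φ(u) sin(-2*pi*u) du = b_{4}/2.
φ is odd and sin(-2*pi*u) is odd, so the integrand is even: ∫_{-2}^{2} φ(u) sin(-2*pi*u) du = 2∫_0^{2} φ(u) sin(-2*pi*u) du.
Integrating by parts (boundary term plus one more integral), an antiderivative of (u) sin(-2*pi*u) is u*cos(2*pi*u)/(2*pi) - sin(2*pi*u)/(4*pi**2); evaluating from 0 to 2: ∫_{0}^{2} (u) sin(-2*pi*u) du = (1/pi) - (0) = 1/pi.
So ∫_{-2}^{2} φ(u) sin(-2*pi*u) du = 2/pi.
Hence Im(c_{-4}) = (-1/4)·(2/pi) = -1/(2*pi).

-1/(2*pi)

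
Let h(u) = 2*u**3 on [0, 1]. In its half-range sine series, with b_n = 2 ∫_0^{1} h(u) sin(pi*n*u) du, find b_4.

b_4 = 2 ∫_0^{1} (2*u**3) sin(4*pi*u) du.
Integrating by parts three times (tabular method), an antiderivative of (2*u**3) sin(4*pi*u) is -u**3*cos(4*pi*u)/(2*pi) + 3*u**2*sin(4*pi*u)/(8*pi**2) + 3*u*cos(4*pi*u)/(16*pi**3) - 3*sin(4*pi*u)/(64*pi**4); evaluating from 0 to 1: ∫_{0}^{1} (2*u**3) sin(4*pi*u) du = ((3 - 8*pi**2)/(16*pi**3)) - (0) = (3 - 8*pi**2)/(16*pi**3).
Hence b_4 = 2·((3 - 8*pi**2)/(16*pi**3)) = (3/8 - pi**2)/pi**3.

(3/8 - pi**2)/pi**3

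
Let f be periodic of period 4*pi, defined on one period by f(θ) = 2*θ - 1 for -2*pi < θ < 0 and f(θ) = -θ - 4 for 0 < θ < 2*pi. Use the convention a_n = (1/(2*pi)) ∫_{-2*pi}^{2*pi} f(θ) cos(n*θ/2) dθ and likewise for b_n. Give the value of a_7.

12/(49*pi)

a_7 = (1/(2*pi)) ∫_{-2*pi}^{2*pi} f(θ) cos(7*θ/2) dθ.
Split the integral at the breakpoints.
Integrating by parts (boundary term plus one more integral), an antiderivative of (2*θ - 1) cos(7*θ/2) is 4*θ*sin(7*θ/2)/7 - 2*sin(7*θ/2)/7 + 8*cos(7*θ/2)/49; evaluating from -2*pi to 0: ∫_{-2*pi}^{0} (2*θ - 1) cos(7*θ/2) dθ = (8/49) - (-8/49) = 16/49.
Integrating by parts (boundary term plus one more integral), an antiderivative of (-θ - 4) cos(7*θ/2) is -2*θ*sin(7*θ/2)/7 - 8*sin(7*θ/2)/7 - 4*cos(7*θ/2)/49; evaluating from 0 to 2*pi: ∫_{0}^{2*pi} (-θ - 4) cos(7*θ/2) dθ = (4/49) - (-4/49) = 8/49.
Summing the pieces and multiplying by (1/(2*pi)) gives a_7 = 12/(49*pi).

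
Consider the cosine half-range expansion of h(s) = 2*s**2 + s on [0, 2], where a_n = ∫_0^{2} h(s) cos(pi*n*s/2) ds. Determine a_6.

a_6 = ∫_0^{2} (2*s**2 + s) cos(3*pi*s) ds.
Integrating by parts twice (tabular method), an antiderivative of (2*s**2 + s) cos(3*pi*s) is 2*s**2*sin(3*pi*s)/(3*pi) + s*sin(3*pi*s)/(3*pi) + 4*s*cos(3*pi*s)/(9*pi**2) - 4*sin(3*pi*s)/(27*pi**3) + cos(3*pi*s)/(9*pi**2); evaluating from 0 to 2: ∫_{0}^{2} (2*s**2 + s) cos(3*pi*s) ds = (pi**(-2)) - (1/(9*pi**2)) = 8/(9*pi**2).
Hence a_6 = 8/(9*pi**2).

8/(9*pi**2)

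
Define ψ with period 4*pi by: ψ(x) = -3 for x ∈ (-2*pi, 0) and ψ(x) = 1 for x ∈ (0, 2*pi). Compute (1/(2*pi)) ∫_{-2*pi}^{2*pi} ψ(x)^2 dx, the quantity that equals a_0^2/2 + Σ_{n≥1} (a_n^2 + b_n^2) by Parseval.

(1/(2*pi)) ∫_{-2*pi}^{2*pi} ψ(x)^2 dx = (1/(2*pi)) · (20*pi) = 10.

10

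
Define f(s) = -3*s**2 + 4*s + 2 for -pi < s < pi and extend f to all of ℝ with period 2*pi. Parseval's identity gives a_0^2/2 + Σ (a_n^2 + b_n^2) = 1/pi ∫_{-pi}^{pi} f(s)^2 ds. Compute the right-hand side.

1/pi ∫_{-pi}^{pi} f(s)^2 ds = 1/pi · (2*pi*(60 + 20*pi**2 + 27*pi**4)/15) = 8 + 8*pi**2/3 + 18*pi**4/5.

8 + 8*pi**2/3 + 18*pi**4/5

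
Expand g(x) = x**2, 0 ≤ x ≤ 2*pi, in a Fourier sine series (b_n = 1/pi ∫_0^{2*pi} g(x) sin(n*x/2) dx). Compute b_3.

b_3 = 1/pi ∫_0^{2*pi} (x**2) sin(3*x/2) dx.
Integrating by parts twice (tabular method), an antiderivative of (x**2) sin(3*x/2) is -2*x**2*cos(3*x/2)/3 + 8*x*sin(3*x/2)/9 + 16*cos(3*x/2)/27; evaluating from 0 to 2*pi: ∫_{0}^{2*pi} (x**2) sin(3*x/2) dx = (-16/27 + 8*pi**2/3) - (16/27) = -32/27 + 8*pi**2/3.
Hence b_3 = (1/pi)·(-32/27 + 8*pi**2/3) = 8*(-4 + 9*pi**2)/(27*pi).

8*(-4 + 9*pi**2)/(27*pi)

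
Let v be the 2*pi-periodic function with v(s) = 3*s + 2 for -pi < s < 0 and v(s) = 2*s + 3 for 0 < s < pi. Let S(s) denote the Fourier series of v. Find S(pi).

At s = pi the one-sided limits are v(pi^-) = 3 + 2*pi and v(pi^+) = 2 - 3*pi.
By Dirichlet's theorem the series converges to their average, [(3 + 2*pi) + (2 - 3*pi)]/2 = 5/2 - pi/2.

5/2 - pi/2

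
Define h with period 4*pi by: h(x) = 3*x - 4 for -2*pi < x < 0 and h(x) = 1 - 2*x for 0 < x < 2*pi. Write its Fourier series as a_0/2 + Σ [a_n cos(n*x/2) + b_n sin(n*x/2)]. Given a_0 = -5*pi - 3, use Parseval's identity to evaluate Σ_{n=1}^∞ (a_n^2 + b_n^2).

Parseval: a_0^2/2 + Σ_{n≥1} (a_n^2+b_n^2) = (1/(2*pi)) ∫_{-2*pi}^{2*pi} h(x)^2 dx = 17 + 20*pi + 52*pi**2/3.
Subtract a_0^2/2 = (3 + 5*pi)**2/2: Σ (a_n^2+b_n^2) = 25/2 + 5*pi + 29*pi**2/6.

25/2 + 5*pi + 29*pi**2/6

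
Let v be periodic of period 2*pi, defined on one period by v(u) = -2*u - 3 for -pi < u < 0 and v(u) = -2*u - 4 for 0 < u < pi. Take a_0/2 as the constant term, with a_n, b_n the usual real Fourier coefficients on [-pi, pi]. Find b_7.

b_7 = 1/pi ∫_{-pi}^{pi} v(u) sin(7*u) du.
Split the integral at the breakpoints.
Integrating by parts (boundary term plus one more integral), an antiderivative of (-2*u - 3) sin(7*u) is 2*u*cos(7*u)/7 - 2*sin(7*u)/49 + 3*cos(7*u)/7; evaluating from -pi to 0: ∫_{-pi}^{0} (-2*u - 3) sin(7*u) du = (3/7) - (-3/7 + 2*pi/7) = 6/7 - 2*pi/7.
Integrating by parts (boundary term plus one more integral), an antiderivative of (-2*u - 4) sin(7*u) is 2*u*cos(7*u)/7 - 2*sin(7*u)/49 + 4*cos(7*u)/7; evaluating from 0 to pi: ∫_{0}^{pi} (-2*u - 4) sin(7*u) du = (-2*pi/7 - 4/7) - (4/7) = -8/7 - 2*pi/7.
Summing the pieces and multiplying by (1/pi) gives b_7 = 2*(-2*pi - 1)/(7*pi).

2*(-2*pi - 1)/(7*pi)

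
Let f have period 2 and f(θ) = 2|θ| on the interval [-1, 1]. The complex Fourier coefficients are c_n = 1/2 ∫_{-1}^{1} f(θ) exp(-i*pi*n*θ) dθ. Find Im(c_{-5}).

Since f is real-valued, Im(c_{-5}) = -1/2 ∫_{-1}^{1} f(θ) sin(-5*pi*θ) dθ = b_{5}/2.
(f is even, so the integrand is odd over a symmetric interval and the integral vanishes.)

0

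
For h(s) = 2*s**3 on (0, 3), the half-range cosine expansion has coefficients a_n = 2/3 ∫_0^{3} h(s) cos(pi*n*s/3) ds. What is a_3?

a_3 = 2/3 ∫_0^{3} (2*s**3) cos(pi*s) ds.
Integrating by parts three times (tabular method), an antiderivative of (2*s**3) cos(pi*s) is 2*s**3*sin(pi*s)/pi + 6*s**2*cos(pi*s)/pi**2 - 12*s*sin(pi*s)/pi**3 - 12*cos(pi*s)/pi**4; evaluating from 0 to 3: ∫_{0}^{3} (2*s**3) cos(pi*s) ds = (6*(2 - 9*pi**2)/pi**4) - (-12/pi**4) = 6*(4 - 9*pi**2)/pi**4.
Hence a_3 = (2/3)·(6*(4 - 9*pi**2)/pi**4) = 4*(4 - 9*pi**2)/pi**4.

4*(4 - 9*pi**2)/pi**4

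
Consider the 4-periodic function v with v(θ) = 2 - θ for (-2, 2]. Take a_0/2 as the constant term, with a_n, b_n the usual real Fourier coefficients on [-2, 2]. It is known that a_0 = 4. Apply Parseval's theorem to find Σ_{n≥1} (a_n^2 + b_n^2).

8/3

Parseval: a_0^2/2 + Σ_{n≥1} (a_n^2+b_n^2) = 1/2 ∫_{-2}^{2} v(θ)^2 dθ = 32/3.
Subtract a_0^2/2 = 8: Σ (a_n^2+b_n^2) = 8/3.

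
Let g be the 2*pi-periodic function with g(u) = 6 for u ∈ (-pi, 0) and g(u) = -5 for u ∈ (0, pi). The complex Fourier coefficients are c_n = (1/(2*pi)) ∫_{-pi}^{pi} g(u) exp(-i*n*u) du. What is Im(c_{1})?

11/pi

Since g is real-valued, Im(c_{1}) = -(1/(2*pi)) ∫_{-pi}^{pi} g(u) sin(u) du = -b_{1}/2.
Split the integral at the breakpoints.
Directly, an antiderivative of (6) sin(u) is -6*cos(u); evaluating from -pi to 0: ∫_{-pi}^{0} (6) sin(u) du = (-6) - (6) = -12.
Directly, an antiderivative of (-5) sin(u) is 5*cos(u); evaluating from 0 to pi: ∫_{0}^{pi} (-5) sin(u) du = (-5) - (5) = -10.
So ∫_{-pi}^{pi} g(u) sin(u) du = -22.
Hence Im(c_{1}) = (-1/(2*pi))·(-22) = 11/pi.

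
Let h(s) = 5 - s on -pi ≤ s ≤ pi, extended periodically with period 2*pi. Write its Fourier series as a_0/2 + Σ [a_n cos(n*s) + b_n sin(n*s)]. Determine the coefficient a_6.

a_6 = 1/pi ∫_{-pi}^{pi} h(s) cos(6*s) ds.
Integrating by parts (boundary term plus one more integral), an antiderivative of (5 - s) cos(6*s) is -s*sin(6*s)/6 + 5*sin(6*s)/6 - cos(6*s)/36; evaluating from -pi to pi: ∫_{-pi}^{pi} (5 - s) cos(6*s) ds = (-1/36) - (-1/36) = 0.
Hence a_6 = (1/pi)·(0) = 0.

0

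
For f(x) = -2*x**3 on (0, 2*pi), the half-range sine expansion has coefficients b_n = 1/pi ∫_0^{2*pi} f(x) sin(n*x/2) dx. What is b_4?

-3 + 8*pi**2

b_4 = 1/pi ∫_0^{2*pi} (-2*x**3) sin(2*x) dx.
Integrating by parts three times (tabular method), an antiderivative of (-2*x**3) sin(2*x) is x**3*cos(2*x) - 3*x**2*sin(2*x)/2 - 3*x*cos(2*x)/2 + 3*sin(2*x)/4; evaluating from 0 to 2*pi: ∫_{0}^{2*pi} (-2*x**3) sin(2*x) dx = (pi*(-3 + 8*pi**2)) - (0) = pi*(-3 + 8*pi**2).
Hence b_4 = (1/pi)·(pi*(-3 + 8*pi**2)) = -3 + 8*pi**2.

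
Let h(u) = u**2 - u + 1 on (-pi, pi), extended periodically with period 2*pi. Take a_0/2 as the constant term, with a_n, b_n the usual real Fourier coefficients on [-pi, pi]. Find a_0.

2 + 2*pi**2/3

a_0 = 1/pi ∫_{-pi}^{pi} h(u) du = 1/pi · (2*pi*(3 + pi**2)/3) = 2 + 2*pi**2/3.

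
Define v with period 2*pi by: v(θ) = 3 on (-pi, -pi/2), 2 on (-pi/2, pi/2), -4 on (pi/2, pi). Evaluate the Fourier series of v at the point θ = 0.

v is continuous at θ = 0 with value 2, so the series converges to 2 there.

2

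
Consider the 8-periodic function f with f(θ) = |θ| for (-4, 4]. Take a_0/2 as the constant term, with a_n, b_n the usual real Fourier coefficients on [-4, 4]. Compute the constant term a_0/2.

a_0 = 1/4 ∫_{-4}^{4} f(θ) dθ = 1/4 · (16) = 4.
So the constant term a_0/2 = 2.

2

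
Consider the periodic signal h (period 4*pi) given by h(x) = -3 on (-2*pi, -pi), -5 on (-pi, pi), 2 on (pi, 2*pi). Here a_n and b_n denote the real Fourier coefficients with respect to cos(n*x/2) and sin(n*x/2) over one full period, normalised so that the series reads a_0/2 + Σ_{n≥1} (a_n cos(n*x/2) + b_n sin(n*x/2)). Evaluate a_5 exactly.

a_5 = (1/(2*pi)) ∫_{-2*pi}^{2*pi} h(x) cos(5*x/2) dx.
Split the integral at the breakpoints.
Directly, an antiderivative of (-3) cos(5*x/2) is -6*sin(5*x/2)/5; evaluating from -2*pi to -pi: ∫_{-2*pi}^{-pi} (-3) cos(5*x/2) dx = (6/5) - (0) = 6/5.
Directly, an antiderivative of (-5) cos(5*x/2) is -2*sin(5*x/2); evaluating from -pi to pi: ∫_{-pi}^{pi} (-5) cos(5*x/2) dx = (-2) - (2) = -4.
Directly, an antiderivative of (2) cos(5*x/2) is 4*sin(5*x/2)/5; evaluating from pi to 2*pi: ∫_{pi}^{2*pi} (2) cos(5*x/2) dx = (0) - (4/5) = -4/5.
Summing the pieces and multiplying by (1/(2*pi)) gives a_5 = -9/(5*pi).

-9/(5*pi)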